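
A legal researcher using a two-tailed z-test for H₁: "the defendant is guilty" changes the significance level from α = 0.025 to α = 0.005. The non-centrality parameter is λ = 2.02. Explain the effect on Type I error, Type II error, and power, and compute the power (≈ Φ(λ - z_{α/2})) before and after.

Decreasing α from 0.025 to 0.005:
• Type I error rate decreases (α is the Type I rate by definition).
• Critical value moves from z_{α/2} = 2.241 to 2.807, so power = Φ(λ - z_{α/2}) goes from Φ(2.02 - 2.241) = 0.413 to Φ(2.02 - 2.807) = 0.216.
• Type II error rate β = 1 - power therefore increases (0.587 → 0.784).
Appropriate when false positives are costly — here, convicting an innocent person.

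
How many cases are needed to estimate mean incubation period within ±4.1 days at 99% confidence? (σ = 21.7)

n = (z*σ/E)² = (2.576×21.7/4.1)² = 185.9 → n = 186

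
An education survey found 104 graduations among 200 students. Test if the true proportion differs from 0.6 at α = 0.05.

p̂ = 0.52, p₀ = 0.6. z = (p̂ - p₀)/√(p₀(1-p₀)/n) = -2.309. Critical: ±1.96. Reject H₀.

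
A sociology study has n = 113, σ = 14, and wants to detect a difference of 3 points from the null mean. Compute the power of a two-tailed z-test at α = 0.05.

SE = σ/√n = 14/√113 = 1.317. Non-centrality λ = d/SE = 3/1.317 = 2.278. Power ≈ Φ(λ - z_{α/2}) = Φ(2.278 - 1.96) = Φ(0.318) = 0.625.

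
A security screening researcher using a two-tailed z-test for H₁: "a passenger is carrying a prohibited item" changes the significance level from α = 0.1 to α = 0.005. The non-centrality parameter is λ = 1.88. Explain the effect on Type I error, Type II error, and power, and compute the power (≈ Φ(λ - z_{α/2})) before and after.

Decreasing α from 0.1 to 0.005:
• Type I error rate decreases (α is the Type I rate by definition).
• Critical value moves from z_{α/2} = 1.645 to 2.807, so power = Φ(λ - z_{α/2}) goes from Φ(1.88 - 1.645) = 0.593 to Φ(1.88 - 2.807) = 0.177.
• Type II error rate β = 1 - power therefore increases (0.407 → 0.823).
Appropriate when false positives are costly — here, detaining an innocent passenger — delay and inconvenience.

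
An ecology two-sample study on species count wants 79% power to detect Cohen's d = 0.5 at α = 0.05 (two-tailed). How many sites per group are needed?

z_{α/2} = 1.96, z_β = Φ⁻¹(0.79) = 0.806. For medium effect (d = 0.5): n per group = 2(z_{α/2} + z_β)²/d² = 2(1.96 + 0.806)²/0.5² = 61.2 → 62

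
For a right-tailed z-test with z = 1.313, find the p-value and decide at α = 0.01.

p = P(Z > 1.313) = 1 - Φ(1.313) ≈ 0.0946. Since p ≥ 0.01, fail to reject H₀ (not significant) at α = 0.01.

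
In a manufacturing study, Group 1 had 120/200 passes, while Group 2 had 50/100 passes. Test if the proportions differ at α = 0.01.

p̂₁ = 0.6, p̂₂ = 0.5, pooled p̂ = 0.567. z = 1.648. Critical: ±2.576. Fail to reject H₀.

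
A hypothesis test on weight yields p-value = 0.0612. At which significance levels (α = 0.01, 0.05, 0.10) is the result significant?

p = 0.0612. Significant at: α = 0.1.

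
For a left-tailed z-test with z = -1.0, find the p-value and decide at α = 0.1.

p = P(Z < -1.0) = Φ(-1.0) ≈ 0.1587. Since p ≥ 0.1, fail to reject H₀ (not significant) at α = 0.1.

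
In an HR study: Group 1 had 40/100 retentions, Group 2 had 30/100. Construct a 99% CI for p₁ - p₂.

p̂₁ = 0.4, p̂₂ = 0.3. Difference = 0.1. CI = (-0.073, 0.273)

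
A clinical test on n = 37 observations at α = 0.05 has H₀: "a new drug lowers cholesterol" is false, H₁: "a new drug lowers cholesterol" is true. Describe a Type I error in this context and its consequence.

Type I error: rejecting H₀ when it is true — concluding that a new drug lowers cholesterol when in fact it is not. Consequence: approving an ineffective drug — patients take a useless medication and may skip effective alternatives.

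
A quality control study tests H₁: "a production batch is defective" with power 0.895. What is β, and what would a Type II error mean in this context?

β = 1 - power = 1 - 0.895 = 0.105. A Type II error is failing to reject H₀ when H₀ is false (false negative) — here, failing to conclude that a production batch is defective when in fact it is true. Consequence: shipping a defective batch — faulty products reach customers.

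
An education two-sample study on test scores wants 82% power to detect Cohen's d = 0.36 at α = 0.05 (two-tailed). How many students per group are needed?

z_{α/2} = 1.96, z_β = Φ⁻¹(0.82) = 0.915. For small effect (d = 0.36): n per group = 2(z_{α/2} + z_β)²/d² = 2(1.96 + 0.915)²/0.36² = 127.6 → 128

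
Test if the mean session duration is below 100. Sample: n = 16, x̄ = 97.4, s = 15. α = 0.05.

t = (97.4 - 100)/(15/√16) = -0.693, df = 15. Critical t = -1.753. Fail to reject H₀.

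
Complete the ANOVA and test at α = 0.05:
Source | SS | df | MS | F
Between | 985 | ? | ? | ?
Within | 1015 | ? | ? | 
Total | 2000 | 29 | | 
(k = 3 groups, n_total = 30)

df_between = 2, df_within = 27. MS_between = 492.5, MS_within = 37.59. F = 13.101, F_crit ≈ 3.354. Reject H₀.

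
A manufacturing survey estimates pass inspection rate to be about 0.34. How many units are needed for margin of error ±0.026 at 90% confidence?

n = z²p(1-p)/E² = 1.645²×0.34×0.66/0.026² = 898.3 → n = 899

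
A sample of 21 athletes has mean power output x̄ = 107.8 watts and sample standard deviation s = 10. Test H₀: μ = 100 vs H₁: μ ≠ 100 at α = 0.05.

t = (x̄ - μ₀)/(s/√n) = (107.8 - 100)/(10/√21) = 3.574. df = 20, critical t = ±2.086. Reject H₀.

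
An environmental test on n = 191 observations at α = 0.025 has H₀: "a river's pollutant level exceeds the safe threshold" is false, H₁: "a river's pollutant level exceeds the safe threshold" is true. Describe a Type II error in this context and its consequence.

Type II error: failing to reject H₀ when it is false — concluding that a river's pollutant level exceeds the safe threshold is not supported when in fact it is. Consequence: allowing unsafe pollution to continue.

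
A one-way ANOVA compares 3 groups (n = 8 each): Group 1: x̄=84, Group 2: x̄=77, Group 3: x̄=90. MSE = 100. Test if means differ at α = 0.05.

Grand mean = 83.67. SS_between = 677.33, MS_between = 338.67. F = 3.387, F_crit ≈ 3.467. Fail to reject H₀.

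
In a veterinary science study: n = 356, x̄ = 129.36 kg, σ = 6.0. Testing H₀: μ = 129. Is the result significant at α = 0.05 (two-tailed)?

z = (129.36 - 129)/(6.0/√356) = 1.132. Since |z| ≤ 1.96, not significant at α = 0.05.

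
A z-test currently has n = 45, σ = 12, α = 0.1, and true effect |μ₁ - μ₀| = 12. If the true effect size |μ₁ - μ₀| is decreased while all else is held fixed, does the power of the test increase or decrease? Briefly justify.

Power decreases: a smaller true effect decreases the non-centrality λ = |μ₁ - μ₀|/(σ/√n).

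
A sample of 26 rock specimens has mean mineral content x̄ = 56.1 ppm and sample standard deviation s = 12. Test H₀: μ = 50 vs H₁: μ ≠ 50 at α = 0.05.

t = (x̄ - μ₀)/(s/√n) = (56.1 - 50)/(12/√26) = 2.592. df = 25, critical t = ±2.06. Reject H₀.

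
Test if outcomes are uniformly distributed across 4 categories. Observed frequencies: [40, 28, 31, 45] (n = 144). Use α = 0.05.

Expected = 36 each. χ² = Σ(O-E)²/E = 5.167. df = 3, critical value = 7.815. Fail to reject H₀.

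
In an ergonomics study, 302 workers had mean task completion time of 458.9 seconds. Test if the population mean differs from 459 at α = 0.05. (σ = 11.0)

z = (x̄ - μ₀)/(σ/√n) = (458.9 - 459)/(11.0/√302) = -0.158. Critical value: ±1.96. Since |-0.158| ≤ 1.96, Fail to reject H₀.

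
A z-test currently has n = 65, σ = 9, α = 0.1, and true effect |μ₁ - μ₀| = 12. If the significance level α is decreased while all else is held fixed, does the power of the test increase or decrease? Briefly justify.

Power decreases: a smaller α raises the critical value, so less of the H₁ sampling distribution falls in the rejection region.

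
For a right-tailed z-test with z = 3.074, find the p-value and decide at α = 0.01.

p = P(Z > 3.074) = 1 - Φ(3.074) ≈ 0.0011. Since p < 0.01, reject H₀ (significant) at α = 0.01.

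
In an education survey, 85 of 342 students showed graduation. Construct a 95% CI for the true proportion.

p̂ = 0.249. CI = p̂ ± z*√(p̂(1-p̂)/n) = (0.203, 0.294)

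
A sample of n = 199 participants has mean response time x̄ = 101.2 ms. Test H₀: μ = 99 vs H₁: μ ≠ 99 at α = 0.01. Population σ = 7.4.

z = (x̄ - μ₀)/(σ/√n) = (101.2 - 99)/(7.4/√199) = 4.194. Critical value: ±2.576. Since |4.194| > 2.576, Reject H₀.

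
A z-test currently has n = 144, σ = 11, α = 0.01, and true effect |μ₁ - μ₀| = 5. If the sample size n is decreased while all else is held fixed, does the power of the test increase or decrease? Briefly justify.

Power decreases: a smaller n inflates the standard error σ/√n, pulling the sampling distribution under H₁ back toward the critical value.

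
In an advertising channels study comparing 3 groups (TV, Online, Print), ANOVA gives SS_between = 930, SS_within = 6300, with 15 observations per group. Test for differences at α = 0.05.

df_between = 2, df_within = 42. F = MS_between/MS_within = 465.0/150.0 = 3.1. F_crit ≈ 3.22. Fail to reject H₀.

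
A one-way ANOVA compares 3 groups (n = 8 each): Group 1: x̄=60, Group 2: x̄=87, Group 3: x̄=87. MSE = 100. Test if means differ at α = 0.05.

Grand mean = 78.0. SS_between = 3888.0, MS_between = 1944.0. F = 19.44, F_crit ≈ 3.467. Reject H₀.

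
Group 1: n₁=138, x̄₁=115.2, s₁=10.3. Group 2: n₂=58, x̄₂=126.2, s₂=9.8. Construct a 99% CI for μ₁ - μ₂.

Difference = -11.0. SE = √(10.3²/138 + 9.8²/58) = 1.557. CI = (-15.01, -6.99)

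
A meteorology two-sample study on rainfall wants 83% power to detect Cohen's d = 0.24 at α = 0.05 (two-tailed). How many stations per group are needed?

z_{α/2} = 1.96, z_β = Φ⁻¹(0.83) = 0.954. For small effect (d = 0.24): n per group = 2(z_{α/2} + z_β)²/d² = 2(1.96 + 0.954)²/0.24² = 294.8 → 295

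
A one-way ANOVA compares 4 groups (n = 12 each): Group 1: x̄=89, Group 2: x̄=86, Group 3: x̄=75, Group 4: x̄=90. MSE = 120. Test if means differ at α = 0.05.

Grand mean = 85.0. SS_between = 1704.0, MS_between = 568.0. F = 4.733, F_crit ≈ 2.816. Reject H₀.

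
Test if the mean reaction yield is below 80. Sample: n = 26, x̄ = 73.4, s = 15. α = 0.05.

t = (73.4 - 80)/(15/√26) = -2.244, df = 25. Critical t = -1.708. Reject H₀.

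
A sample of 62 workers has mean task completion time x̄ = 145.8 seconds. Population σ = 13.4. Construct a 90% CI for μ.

CI = x̄ ± z*(σ/√n) = 145.8 ± 1.645(13.4/√62) = 145.8 ± 2.8 = (143.0, 148.6)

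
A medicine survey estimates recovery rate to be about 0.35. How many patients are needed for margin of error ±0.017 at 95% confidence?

n = z²p(1-p)/E² = 1.96²×0.35×0.65/0.017² = 3024.1 → n = 3025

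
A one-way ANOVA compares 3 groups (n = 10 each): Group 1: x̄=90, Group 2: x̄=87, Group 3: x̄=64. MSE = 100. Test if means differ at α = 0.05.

Grand mean = 80.33. SS_between = 4046.67, MS_between = 2023.33. F = 20.233, F_crit ≈ 3.354. Reject H₀.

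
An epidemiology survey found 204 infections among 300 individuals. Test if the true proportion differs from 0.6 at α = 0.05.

p̂ = 0.68, p₀ = 0.6. z = (p̂ - p₀)/√(p₀(1-p₀)/n) = 2.828. Critical: ±1.96. Reject H₀.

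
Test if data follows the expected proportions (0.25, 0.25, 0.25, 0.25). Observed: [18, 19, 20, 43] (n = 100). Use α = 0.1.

Expected: [25.0, 25.0, 25.0, 25.0]. χ² = 17.36. df = 3, critical = 6.251. Reject H₀.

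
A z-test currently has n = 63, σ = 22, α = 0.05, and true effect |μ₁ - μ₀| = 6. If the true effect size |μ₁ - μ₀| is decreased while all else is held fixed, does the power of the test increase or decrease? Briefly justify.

Power decreases: a smaller true effect decreases the non-centrality λ = |μ₁ - μ₀|/(σ/√n).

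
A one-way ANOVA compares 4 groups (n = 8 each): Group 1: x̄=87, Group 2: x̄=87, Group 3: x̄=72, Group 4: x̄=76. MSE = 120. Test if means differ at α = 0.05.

Grand mean = 80.5. SS_between = 1416.0, MS_between = 472.0. F = 3.933, F_crit ≈ 2.947. Reject H₀.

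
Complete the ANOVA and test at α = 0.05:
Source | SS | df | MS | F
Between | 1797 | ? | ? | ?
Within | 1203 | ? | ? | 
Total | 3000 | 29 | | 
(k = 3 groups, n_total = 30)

df_between = 2, df_within = 27. MS_between = 898.5, MS_within = 44.56. F = 20.166, F_crit ≈ 3.354. Reject H₀.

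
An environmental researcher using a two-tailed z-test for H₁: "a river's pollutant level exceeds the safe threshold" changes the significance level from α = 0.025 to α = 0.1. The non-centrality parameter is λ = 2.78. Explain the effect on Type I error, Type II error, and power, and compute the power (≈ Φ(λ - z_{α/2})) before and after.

Increasing α from 0.025 to 0.1:
• Type I error rate increases (α is the Type I rate by definition).
• Critical value moves from z_{α/2} = 2.241 to 1.645, so power = Φ(λ - z_{α/2}) goes from Φ(2.78 - 2.241) = 0.705 to Φ(2.78 - 1.645) = 0.872.
• Type II error rate β = 1 - power therefore decreases (0.295 → 0.128).
Appropriate when false negatives are costly — here, allowing unsafe pollution to continue.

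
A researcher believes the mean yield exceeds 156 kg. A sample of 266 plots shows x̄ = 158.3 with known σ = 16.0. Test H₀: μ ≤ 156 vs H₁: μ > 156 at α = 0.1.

z = 2.344. Critical value: 1.28. Reject H₀.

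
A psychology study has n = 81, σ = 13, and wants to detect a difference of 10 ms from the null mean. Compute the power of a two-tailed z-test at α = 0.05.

SE = σ/√n = 13/√81 = 1.444. Non-centrality λ = d/SE = 10/1.444 = 6.923. Power ≈ Φ(λ - z_{α/2}) = Φ(6.923 - 1.96) = Φ(4.963) = 1.0.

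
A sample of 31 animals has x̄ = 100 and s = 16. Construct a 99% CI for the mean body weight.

CI = x̄ ± t*(s/√n) = 100 ± 2.75(16/√31) = (92.1, 107.9)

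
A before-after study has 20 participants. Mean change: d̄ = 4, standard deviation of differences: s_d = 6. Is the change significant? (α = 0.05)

t = d̄/(s_d/√n) = 4/(6/√20) = 2.981. df = 19, critical t = ±2.093. Reject H₀.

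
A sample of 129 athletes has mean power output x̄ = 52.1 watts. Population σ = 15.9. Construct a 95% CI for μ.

CI = x̄ ± z*(σ/√n) = 52.1 ± 1.96(15.9/√129) = 52.1 ± 2.74 = (49.36, 54.84)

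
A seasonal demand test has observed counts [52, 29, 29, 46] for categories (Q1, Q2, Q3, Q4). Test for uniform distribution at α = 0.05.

Expected = 39 each. χ² = Σ(O-E)²/E = 10.718. df = 3, critical value = 7.815. Reject H₀.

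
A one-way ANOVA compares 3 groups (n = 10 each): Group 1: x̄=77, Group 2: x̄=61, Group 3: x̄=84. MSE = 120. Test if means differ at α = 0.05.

Grand mean = 74.0. SS_between = 2780.0, MS_between = 1390.0. F = 11.583, F_crit ≈ 3.354. Reject H₀.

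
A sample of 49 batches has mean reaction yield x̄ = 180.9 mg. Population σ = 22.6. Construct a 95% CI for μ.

CI = x̄ ± z*(σ/√n) = 180.9 ± 1.96(22.6/√49) = 180.9 ± 6.33 = (174.57, 187.23)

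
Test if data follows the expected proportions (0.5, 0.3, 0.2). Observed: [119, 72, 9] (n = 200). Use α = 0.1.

Expected: [100.0, 60.0, 40.0]. χ² = 30.035. df = 2, critical = 4.605. Reject H₀.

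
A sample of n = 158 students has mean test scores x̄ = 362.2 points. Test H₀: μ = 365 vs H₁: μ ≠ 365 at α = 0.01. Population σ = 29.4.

z = (x̄ - μ₀)/(σ/√n) = (362.2 - 365)/(29.4/√158) = -1.197. Critical value: ±2.576. Since |-1.197| ≤ 2.576, Fail to reject H₀.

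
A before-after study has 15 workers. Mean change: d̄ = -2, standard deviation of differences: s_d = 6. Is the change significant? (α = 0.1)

t = d̄/(s_d/√n) = -2/(6/√15) = -1.291. df = 14, critical t = ±1.761. Fail to reject H₀.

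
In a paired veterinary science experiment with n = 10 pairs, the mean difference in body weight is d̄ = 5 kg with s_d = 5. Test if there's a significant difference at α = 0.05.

t = d̄/(s_d/√n) = 5/(5/√10) = 3.162. df = 9, critical t = ±2.262. Reject H₀.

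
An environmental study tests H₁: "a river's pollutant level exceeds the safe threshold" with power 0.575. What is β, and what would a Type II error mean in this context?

β = 1 - power = 1 - 0.575 = 0.425. A Type II error is failing to reject H₀ when H₀ is false (false negative) — here, failing to conclude that a river's pollutant level exceeds the safe threshold when in fact it is true. Consequence: allowing unsafe pollution to continue.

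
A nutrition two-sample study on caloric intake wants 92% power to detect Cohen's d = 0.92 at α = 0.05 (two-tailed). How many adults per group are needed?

z_{α/2} = 1.96, z_β = Φ⁻¹(0.92) = 1.405. For large effect (d = 0.92): n per group = 2(z_{α/2} + z_β)²/d² = 2(1.96 + 1.405)²/0.92² = 26.8 → 27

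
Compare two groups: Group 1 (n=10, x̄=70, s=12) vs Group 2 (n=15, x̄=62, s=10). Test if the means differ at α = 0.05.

Pooled sp = 10.83. t = 1.81, df = 23. Critical t = ±2.069. Fail to reject H₀.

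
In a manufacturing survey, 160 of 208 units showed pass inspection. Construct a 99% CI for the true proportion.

p̂ = 0.769. CI = p̂ ± z*√(p̂(1-p̂)/n) = (0.694, 0.844)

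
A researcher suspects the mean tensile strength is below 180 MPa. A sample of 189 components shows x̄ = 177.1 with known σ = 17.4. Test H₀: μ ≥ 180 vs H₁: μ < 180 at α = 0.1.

z = -2.291. Critical value: -1.28. Reject H₀.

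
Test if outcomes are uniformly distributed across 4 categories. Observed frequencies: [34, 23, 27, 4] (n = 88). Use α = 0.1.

Expected = 22 each. χ² = Σ(O-E)²/E = 22.455. df = 3, critical value = 6.251. Reject H₀.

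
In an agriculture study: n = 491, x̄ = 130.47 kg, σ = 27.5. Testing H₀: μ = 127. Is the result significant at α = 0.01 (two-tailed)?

z = (130.47 - 127)/(27.5/√491) = 2.796. Since |z| > 2.576, significant at α = 0.01.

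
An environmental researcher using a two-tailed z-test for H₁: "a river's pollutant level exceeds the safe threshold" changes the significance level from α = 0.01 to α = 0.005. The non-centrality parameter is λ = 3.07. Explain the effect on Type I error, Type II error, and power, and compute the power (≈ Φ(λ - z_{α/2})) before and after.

Decreasing α from 0.01 to 0.005:
• Type I error rate decreases (α is the Type I rate by definition).
• Critical value moves from z_{α/2} = 2.576 to 2.807, so power = Φ(λ - z_{α/2}) goes from Φ(3.07 - 2.576) = 0.689 to Φ(3.07 - 2.807) = 0.604.
• Type II error rate β = 1 - power therefore increases (0.311 → 0.396).
Appropriate when false positives are costly — here, shutting down a compliant factory unnecessarily.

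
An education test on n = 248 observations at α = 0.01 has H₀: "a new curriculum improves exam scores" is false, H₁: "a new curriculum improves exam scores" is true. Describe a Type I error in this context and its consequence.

Type I error: rejecting H₀ when it is true — concluding that a new curriculum improves exam scores when in fact it is not. Consequence: adopting a curriculum that gives no real benefit — disruption for nothing.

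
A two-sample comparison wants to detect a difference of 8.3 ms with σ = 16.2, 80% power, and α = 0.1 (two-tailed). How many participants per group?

n per group = 2(z_α/2 + z_β)²σ²/d² = 2×(1.645 + 0.84)²×16.2²/8.3² = 47.05 → n = 48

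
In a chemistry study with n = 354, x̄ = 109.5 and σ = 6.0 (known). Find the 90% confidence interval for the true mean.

CI = x̄ ± z*(σ/√n) = 109.5 ± 1.645(6.0/√354) = 109.5 ± 0.52 = (108.98, 110.02)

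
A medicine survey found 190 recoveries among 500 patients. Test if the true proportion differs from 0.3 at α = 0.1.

p̂ = 0.38, p₀ = 0.3. z = (p̂ - p₀)/√(p₀(1-p₀)/n) = 3.904. Critical: ±1.645. Reject H₀.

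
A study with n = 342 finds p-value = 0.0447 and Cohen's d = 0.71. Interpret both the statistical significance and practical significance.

Statistically significant (p = 0.0447 < 0.05). Cohen's d = 0.71 indicates a medium effect size. Both statistical and practical significance should be considered.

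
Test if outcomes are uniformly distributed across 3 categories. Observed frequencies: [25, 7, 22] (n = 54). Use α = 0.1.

Expected = 18 each. χ² = Σ(O-E)²/E = 10.333. df = 2, critical value = 4.605. Reject H₀.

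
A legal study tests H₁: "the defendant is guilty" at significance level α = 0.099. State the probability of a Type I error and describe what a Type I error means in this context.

P(Type I error) = α = 0.099. A Type I error is rejecting H₀ when H₀ is actually true (false positive) — here, concluding that the defendant is guilty when in fact this is not the case. Consequence: convicting an innocent person.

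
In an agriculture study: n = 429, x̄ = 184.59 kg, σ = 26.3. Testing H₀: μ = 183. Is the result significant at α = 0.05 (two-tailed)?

z = (184.59 - 183)/(26.3/√429) = 1.252. Since |z| ≤ 1.96, not significant at α = 0.05.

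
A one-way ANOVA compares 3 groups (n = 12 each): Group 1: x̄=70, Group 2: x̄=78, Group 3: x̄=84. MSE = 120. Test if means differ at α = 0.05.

Grand mean = 77.33. SS_between = 1184.0, MS_between = 592.0. F = 4.933, F_crit ≈ 3.285. Reject H₀.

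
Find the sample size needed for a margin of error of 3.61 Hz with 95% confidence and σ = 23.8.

n = (z*σ/E)² = (1.96×23.8/3.61)² = 167.0 → n = 167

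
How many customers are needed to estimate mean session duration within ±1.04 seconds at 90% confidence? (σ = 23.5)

n = (z*σ/E)² = (1.645×23.5/1.04)² = 1381.7 → n = 1382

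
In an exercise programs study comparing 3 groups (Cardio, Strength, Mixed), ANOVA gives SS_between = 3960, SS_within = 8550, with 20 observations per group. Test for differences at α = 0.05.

df_between = 2, df_within = 57. F = MS_between/MS_within = 1980.0/150.0 = 13.2. F_crit ≈ 3.159. Reject H₀. At least one mean differs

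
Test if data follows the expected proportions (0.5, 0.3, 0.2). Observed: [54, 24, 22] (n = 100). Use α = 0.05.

Expected: [50.0, 30.0, 20.0]. χ² = 1.72. df = 2, critical = 5.991. Fail to reject H₀.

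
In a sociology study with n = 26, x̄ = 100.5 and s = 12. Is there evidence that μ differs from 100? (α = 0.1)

t = (x̄ - μ₀)/(s/√n) = (100.5 - 100)/(12/√26) = 0.212. df = 25, critical t = ±1.708. Fail to reject H₀.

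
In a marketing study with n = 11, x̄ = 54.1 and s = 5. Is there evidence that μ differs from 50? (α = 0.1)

t = (x̄ - μ₀)/(s/√n) = (54.1 - 50)/(5/√11) = 2.72. df = 10, critical t = ±1.812. Reject H₀.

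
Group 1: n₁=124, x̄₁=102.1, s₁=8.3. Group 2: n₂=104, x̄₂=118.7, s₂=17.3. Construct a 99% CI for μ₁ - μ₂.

Difference = -16.6. SE = √(8.3²/124 + 17.3²/104) = 1.853. CI = (-21.37, -11.83)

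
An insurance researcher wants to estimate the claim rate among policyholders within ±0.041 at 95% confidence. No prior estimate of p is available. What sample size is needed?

Conservative approach: use p = 0.5 (maximizes p(1-p) = 0.25). n = z²(0.25)/E² = 1.96²×0.25/0.041² = 571.3 → n = 572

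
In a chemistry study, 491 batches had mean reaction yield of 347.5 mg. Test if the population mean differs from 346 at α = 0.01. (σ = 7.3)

z = (x̄ - μ₀)/(σ/√n) = (347.5 - 346)/(7.3/√491) = 4.553. Critical value: ±2.576. Since |4.553| > 2.576, Reject H₀.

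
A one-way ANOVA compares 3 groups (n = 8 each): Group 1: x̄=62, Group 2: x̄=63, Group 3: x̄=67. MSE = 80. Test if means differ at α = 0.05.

Grand mean = 64.0. SS_between = 112.0, MS_between = 56.0. F = 0.7, F_crit ≈ 3.467. Fail to reject H₀.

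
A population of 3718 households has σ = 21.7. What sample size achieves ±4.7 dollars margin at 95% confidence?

Without FPC: n₀ = (1.96×21.7/4.7)² = 81.891. With FPC: n = n₀N/(n₀+N-1) = 80.1 → n = 81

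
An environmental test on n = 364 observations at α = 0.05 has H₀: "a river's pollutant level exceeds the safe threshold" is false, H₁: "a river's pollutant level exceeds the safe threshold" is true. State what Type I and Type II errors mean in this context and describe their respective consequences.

Type I (false positive): concluding that a river's pollutant level exceeds the safe threshold when it is not — shutting down a compliant factory unnecessarily. Type II (false negative): failing to conclude that a river's pollutant level exceeds the safe threshold when it is — allowing unsafe pollution to continue. Which is costlier depends on domain priorities and is a judgement call rather than a statistical fact.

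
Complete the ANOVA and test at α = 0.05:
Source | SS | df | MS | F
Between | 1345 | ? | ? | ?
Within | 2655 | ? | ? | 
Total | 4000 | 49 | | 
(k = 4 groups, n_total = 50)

df_between = 3, df_within = 46. MS_between = 448.33, MS_within = 57.72. F = 7.768, F_crit ≈ 2.807. Reject H₀.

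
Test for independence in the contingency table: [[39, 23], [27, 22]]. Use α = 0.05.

χ² = 0.691. df = 1, critical = 3.841. Fail to reject H₀. No evidence of dependence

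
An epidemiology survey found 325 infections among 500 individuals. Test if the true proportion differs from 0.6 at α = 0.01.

p̂ = 0.65, p₀ = 0.6. z = (p̂ - p₀)/√(p₀(1-p₀)/n) = 2.282. Critical: ±2.576. Fail to reject H₀.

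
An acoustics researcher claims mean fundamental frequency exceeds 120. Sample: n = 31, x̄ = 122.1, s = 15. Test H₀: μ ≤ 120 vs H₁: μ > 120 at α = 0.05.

t = (122.1 - 120)/(15/√31) = 0.779, df = 30. Critical t = 1.697. Fail to reject H₀.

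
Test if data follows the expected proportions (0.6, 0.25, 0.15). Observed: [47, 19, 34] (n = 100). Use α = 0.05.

Expected: [60.0, 25.0, 15.0]. χ² = 28.323. df = 2, critical = 5.991. Reject H₀.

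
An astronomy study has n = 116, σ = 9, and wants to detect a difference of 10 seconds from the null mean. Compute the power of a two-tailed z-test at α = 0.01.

SE = σ/√n = 9/√116 = 0.836. Non-centrality λ = d/SE = 10/0.836 = 11.967. Power ≈ Φ(λ - z_{α/2}) = Φ(11.967 - 2.576) = Φ(9.391) = 1.0.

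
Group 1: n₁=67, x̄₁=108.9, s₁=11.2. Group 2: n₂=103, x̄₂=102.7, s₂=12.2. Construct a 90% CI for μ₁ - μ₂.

Difference = 6.2. SE = √(11.2²/67 + 12.2²/103) = 1.821. CI = (3.2, 9.2)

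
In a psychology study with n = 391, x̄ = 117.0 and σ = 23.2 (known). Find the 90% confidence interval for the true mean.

CI = x̄ ± z*(σ/√n) = 117.0 ± 1.645(23.2/√391) = 117.0 ± 1.93 = (115.07, 118.93)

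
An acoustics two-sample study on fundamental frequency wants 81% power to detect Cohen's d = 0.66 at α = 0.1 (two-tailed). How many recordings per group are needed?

z_{α/2} = 1.645, z_β = Φ⁻¹(0.81) = 0.878. For medium effect (d = 0.66): n per group = 2(z_{α/2} + z_β)²/d² = 2(1.645 + 0.878)²/0.66² = 29.2 → 30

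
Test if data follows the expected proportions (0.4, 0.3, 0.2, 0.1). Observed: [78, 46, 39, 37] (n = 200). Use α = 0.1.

Expected: [80.0, 60.0, 40.0, 20.0]. χ² = 17.792. df = 3, critical = 6.251. Reject H₀.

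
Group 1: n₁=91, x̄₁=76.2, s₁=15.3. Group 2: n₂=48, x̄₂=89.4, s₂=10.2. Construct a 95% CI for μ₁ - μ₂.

Difference = -13.2. SE = √(15.3²/91 + 10.2²/48) = 2.177. CI = (-17.47, -8.93)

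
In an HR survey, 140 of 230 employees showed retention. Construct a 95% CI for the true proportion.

p̂ = 0.609. CI = p̂ ± z*√(p̂(1-p̂)/n) = (0.546, 0.672)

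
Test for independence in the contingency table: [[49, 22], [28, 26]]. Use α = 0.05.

χ² = 3.819. df = 1, critical = 3.841. Fail to reject H₀. No evidence of dependence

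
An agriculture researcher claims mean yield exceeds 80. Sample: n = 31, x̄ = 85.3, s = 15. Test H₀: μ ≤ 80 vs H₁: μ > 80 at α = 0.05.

t = (85.3 - 80)/(15/√31) = 1.967, df = 30. Critical t = 1.697. Reject H₀.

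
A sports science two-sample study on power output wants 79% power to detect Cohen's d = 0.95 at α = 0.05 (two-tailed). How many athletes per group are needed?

z_{α/2} = 1.96, z_β = Φ⁻¹(0.79) = 0.806. For large effect (d = 0.95): n per group = 2(z_{α/2} + z_β)²/d² = 2(1.96 + 0.806)²/0.95² = 17.0 → 17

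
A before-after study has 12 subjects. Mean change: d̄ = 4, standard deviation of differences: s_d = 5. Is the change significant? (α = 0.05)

t = d̄/(s_d/√n) = 4/(5/√12) = 2.771. df = 11, critical t = ±2.201. Reject H₀.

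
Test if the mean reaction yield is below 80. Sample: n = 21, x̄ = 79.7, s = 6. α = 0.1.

t = (79.7 - 80)/(6/√21) = -0.229, df = 20. Critical t = -1.325. Fail to reject H₀.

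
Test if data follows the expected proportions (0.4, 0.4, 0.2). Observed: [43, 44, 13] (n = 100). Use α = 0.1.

Expected: [40.0, 40.0, 20.0]. χ² = 3.075. df = 2, critical = 4.605. Fail to reject H₀.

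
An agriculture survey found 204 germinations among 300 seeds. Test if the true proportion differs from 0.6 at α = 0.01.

p̂ = 0.68, p₀ = 0.6. z = (p̂ - p₀)/√(p₀(1-p₀)/n) = 2.828. Critical: ±2.576. Reject H₀.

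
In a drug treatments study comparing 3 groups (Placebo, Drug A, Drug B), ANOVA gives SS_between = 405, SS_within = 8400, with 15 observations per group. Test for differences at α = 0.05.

df_between = 2, df_within = 42. F = MS_between/MS_within = 202.5/200.0 = 1.012. F_crit ≈ 3.22. Fail to reject H₀.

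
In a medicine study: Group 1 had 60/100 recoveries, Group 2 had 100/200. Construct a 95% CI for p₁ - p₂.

p̂₁ = 0.6, p̂₂ = 0.5. Difference = 0.1. CI = (-0.018, 0.218)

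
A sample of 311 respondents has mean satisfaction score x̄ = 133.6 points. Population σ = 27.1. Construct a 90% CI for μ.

CI = x̄ ± z*(σ/√n) = 133.6 ± 1.645(27.1/√311) = 133.6 ± 2.53 = (131.07, 136.13)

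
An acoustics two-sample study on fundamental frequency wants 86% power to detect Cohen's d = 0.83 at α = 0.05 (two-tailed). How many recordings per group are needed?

z_{α/2} = 1.96, z_β = Φ⁻¹(0.86) = 1.08. For large effect (d = 0.83): n per group = 2(z_{α/2} + z_β)²/d² = 2(1.96 + 1.08)²/0.83² = 26.8 → 27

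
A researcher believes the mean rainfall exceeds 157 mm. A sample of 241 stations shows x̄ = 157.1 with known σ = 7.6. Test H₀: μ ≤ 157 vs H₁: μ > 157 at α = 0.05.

z = 0.204. Critical value: 1.645. Fail to reject H₀.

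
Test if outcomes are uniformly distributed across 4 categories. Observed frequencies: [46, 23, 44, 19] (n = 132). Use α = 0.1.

Expected = 33 each. χ² = Σ(O-E)²/E = 17.758. df = 3, critical value = 6.251. Reject H₀.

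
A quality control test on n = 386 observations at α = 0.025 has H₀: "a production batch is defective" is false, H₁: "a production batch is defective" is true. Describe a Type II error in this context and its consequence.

Type II error: failing to reject H₀ when it is false — concluding that a production batch is defective is not supported when in fact it is. Consequence: shipping a defective batch — faulty products reach customers.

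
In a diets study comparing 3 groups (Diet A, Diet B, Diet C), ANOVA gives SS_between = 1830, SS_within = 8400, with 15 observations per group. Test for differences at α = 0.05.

df_between = 2, df_within = 42. F = MS_between/MS_within = 915.0/200.0 = 4.575. F_crit ≈ 3.22. Reject H₀. At least one mean differs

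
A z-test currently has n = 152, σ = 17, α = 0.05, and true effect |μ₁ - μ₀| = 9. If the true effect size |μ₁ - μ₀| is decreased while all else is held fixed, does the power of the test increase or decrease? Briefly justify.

Power decreases: a smaller true effect decreases the non-centrality λ = |μ₁ - μ₀|/(σ/√n).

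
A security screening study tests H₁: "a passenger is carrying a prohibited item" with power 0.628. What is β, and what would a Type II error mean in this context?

β = 1 - power = 1 - 0.628 = 0.372. A Type II error is failing to reject H₀ when H₀ is false (false negative) — here, failing to conclude that a passenger is carrying a prohibited item when in fact it is true. Consequence: letting a prohibited item through — security breach.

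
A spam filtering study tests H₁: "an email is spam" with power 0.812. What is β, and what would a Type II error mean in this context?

β = 1 - power = 1 - 0.812 = 0.188. A Type II error is failing to reject H₀ when H₀ is false (false negative) — here, failing to conclude that an email is spam when in fact it is true. Consequence: a spam email lands in the inbox.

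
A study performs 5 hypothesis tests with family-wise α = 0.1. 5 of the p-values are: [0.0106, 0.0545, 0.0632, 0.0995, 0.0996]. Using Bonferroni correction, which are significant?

Bonferroni α = 0.1/5 = 0.02. Significant p-values: [0.0106]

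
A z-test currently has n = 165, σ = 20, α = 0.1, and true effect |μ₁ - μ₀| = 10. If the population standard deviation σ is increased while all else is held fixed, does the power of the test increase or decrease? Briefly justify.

Power decreases: a larger σ inflates the standard error σ/√n, pulling the sampling distribution under H₁ back toward the critical value.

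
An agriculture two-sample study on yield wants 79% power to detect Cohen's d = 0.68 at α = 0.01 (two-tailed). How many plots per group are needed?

z_{α/2} = 2.576, z_β = Φ⁻¹(0.79) = 0.806. For medium effect (d = 0.68): n per group = 2(z_{α/2} + z_β)²/d² = 2(2.576 + 0.806)²/0.68² = 49.5 → 50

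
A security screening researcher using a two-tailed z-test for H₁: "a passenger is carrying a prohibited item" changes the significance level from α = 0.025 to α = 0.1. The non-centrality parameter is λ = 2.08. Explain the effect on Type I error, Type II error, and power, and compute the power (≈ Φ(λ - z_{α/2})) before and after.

Increasing α from 0.025 to 0.1:
• Type I error rate increases (α is the Type I rate by definition).
• Critical value moves from z_{α/2} = 2.241 to 1.645, so power = Φ(λ - z_{α/2}) goes from Φ(2.08 - 2.241) = 0.436 to Φ(2.08 - 1.645) = 0.668.
• Type II error rate β = 1 - power therefore decreases (0.564 → 0.332).
Appropriate when false negatives are costly — here, letting a prohibited item through — security breach.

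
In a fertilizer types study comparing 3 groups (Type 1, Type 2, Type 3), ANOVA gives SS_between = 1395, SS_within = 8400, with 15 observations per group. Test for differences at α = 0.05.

df_between = 2, df_within = 42. F = MS_between/MS_within = 697.5/200.0 = 3.487. F_crit ≈ 3.22. Reject H₀. At least one mean differs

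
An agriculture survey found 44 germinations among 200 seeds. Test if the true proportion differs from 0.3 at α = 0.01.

p̂ = 0.22, p₀ = 0.3. z = (p̂ - p₀)/√(p₀(1-p₀)/n) = -2.469. Critical: ±2.576. Fail to reject H₀.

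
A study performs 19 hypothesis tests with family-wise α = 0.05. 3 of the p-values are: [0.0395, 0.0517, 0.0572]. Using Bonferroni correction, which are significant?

Bonferroni α = 0.05/19 = 0.00263. None of the given p-values are significant.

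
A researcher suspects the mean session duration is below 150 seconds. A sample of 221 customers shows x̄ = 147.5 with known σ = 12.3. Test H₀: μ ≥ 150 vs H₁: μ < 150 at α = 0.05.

z = -3.022. Critical value: -1.645. Reject H₀.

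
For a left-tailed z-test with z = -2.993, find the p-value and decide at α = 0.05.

p = P(Z < -2.993) = Φ(-2.993) ≈ 0.0014. Since p < 0.05, reject H₀ (significant) at α = 0.05.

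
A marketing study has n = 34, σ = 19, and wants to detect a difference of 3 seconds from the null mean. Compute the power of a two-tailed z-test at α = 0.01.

SE = σ/√n = 19/√34 = 3.258. Non-centrality λ = d/SE = 3/3.258 = 0.921. Power ≈ Φ(λ - z_{α/2}) = Φ(0.921 - 2.576) = Φ(-1.655) = 0.049.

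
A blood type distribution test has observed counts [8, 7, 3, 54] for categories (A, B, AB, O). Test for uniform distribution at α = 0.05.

Expected = 18 each. χ² = Σ(O-E)²/E = 96.778. df = 3, critical value = 7.815. Reject H₀.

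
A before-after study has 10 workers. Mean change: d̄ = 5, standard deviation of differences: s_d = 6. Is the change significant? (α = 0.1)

t = d̄/(s_d/√n) = 5/(6/√10) = 2.635. df = 9, critical t = ±1.833. Reject H₀.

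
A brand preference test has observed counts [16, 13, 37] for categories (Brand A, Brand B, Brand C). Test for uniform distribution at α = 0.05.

Expected = 22 each. χ² = Σ(O-E)²/E = 15.545. df = 2, critical value = 5.991. Reject H₀.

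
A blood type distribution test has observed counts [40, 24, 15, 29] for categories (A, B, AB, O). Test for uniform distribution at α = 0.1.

Expected = 27 each. χ² = Σ(O-E)²/E = 12.074. df = 3, critical value = 6.251. Reject H₀.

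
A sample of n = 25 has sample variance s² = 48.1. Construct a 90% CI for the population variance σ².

df = 24. χ²_{0.05} = 36.415, χ²_{0.95} = 13.848. CI for σ² = ((n-1)s²/χ²_{α/2}, (n-1)s²/χ²_{1-α/2}) = (24·48.1/36.415, 24·48.1/13.848) = (31.7, 83.36)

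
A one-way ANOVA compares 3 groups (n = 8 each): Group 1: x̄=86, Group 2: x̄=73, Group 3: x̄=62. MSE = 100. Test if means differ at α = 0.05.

Grand mean = 73.67. SS_between = 2309.33, MS_between = 1154.67. F = 11.547, F_crit ≈ 3.467. Reject H₀.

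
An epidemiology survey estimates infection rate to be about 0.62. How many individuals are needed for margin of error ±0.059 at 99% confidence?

n = z²p(1-p)/E² = 2.576²×0.62×0.38/0.059² = 449.1 → n = 450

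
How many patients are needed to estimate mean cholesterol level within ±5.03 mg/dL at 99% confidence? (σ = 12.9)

n = (z*σ/E)² = (2.576×12.9/5.03)² = 43.6 → n = 44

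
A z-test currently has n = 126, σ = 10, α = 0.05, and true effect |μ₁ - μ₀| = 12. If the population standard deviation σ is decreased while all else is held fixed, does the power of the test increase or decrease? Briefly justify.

Power increases: a smaller σ shrinks the standard error σ/√n, moving the sampling distribution under H₁ further from the critical value.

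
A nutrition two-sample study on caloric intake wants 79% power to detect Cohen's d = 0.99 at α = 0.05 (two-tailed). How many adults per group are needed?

z_{α/2} = 1.96, z_β = Φ⁻¹(0.79) = 0.806. For large effect (d = 0.99): n per group = 2(z_{α/2} + z_β)²/d² = 2(1.96 + 0.806)²/0.99² = 15.6 → 16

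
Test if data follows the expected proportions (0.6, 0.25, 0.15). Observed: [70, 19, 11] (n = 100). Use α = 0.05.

Expected: [60.0, 25.0, 15.0]. χ² = 4.173. df = 2, critical = 5.991. Fail to reject H₀.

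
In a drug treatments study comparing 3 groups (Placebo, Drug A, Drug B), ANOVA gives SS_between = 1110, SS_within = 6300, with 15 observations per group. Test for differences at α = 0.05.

df_between = 2, df_within = 42. F = MS_between/MS_within = 555.0/150.0 = 3.7. F_crit ≈ 3.22. Reject H₀. At least one mean differs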